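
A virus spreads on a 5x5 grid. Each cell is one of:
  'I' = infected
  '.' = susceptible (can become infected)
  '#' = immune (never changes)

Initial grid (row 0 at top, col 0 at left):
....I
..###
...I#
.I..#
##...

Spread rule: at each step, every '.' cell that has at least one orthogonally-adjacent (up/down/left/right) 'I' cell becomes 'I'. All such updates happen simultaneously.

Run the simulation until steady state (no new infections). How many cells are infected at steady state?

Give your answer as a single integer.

Step 0 (initial): 3 infected
Step 1: +6 new -> 9 infected
Step 2: +5 new -> 14 infected
Step 3: +3 new -> 17 infected
Step 4: +1 new -> 18 infected
Step 5: +0 new -> 18 infected

Answer: 18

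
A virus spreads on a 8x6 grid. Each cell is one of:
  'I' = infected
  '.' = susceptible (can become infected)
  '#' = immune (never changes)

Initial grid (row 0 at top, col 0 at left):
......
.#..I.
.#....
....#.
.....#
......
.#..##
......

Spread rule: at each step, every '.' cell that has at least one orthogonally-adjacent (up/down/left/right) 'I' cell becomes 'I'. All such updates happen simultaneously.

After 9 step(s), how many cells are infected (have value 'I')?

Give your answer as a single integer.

Step 0 (initial): 1 infected
Step 1: +4 new -> 5 infected
Step 2: +5 new -> 10 infected
Step 3: +4 new -> 14 infected
Step 4: +3 new -> 17 infected
Step 5: +5 new -> 22 infected
Step 6: +6 new -> 28 infected
Step 7: +6 new -> 34 infected
Step 8: +3 new -> 37 infected
Step 9: +3 new -> 40 infected

Answer: 40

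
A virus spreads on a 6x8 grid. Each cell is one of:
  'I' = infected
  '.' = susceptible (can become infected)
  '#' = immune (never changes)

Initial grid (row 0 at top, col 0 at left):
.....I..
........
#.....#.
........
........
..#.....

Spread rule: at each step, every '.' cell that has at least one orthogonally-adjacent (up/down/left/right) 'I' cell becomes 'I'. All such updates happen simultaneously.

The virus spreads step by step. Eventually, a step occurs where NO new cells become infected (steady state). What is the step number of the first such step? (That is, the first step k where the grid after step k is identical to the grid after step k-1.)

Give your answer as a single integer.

Step 0 (initial): 1 infected
Step 1: +3 new -> 4 infected
Step 2: +5 new -> 9 infected
Step 3: +5 new -> 14 infected
Step 4: +7 new -> 21 infected
Step 5: +8 new -> 29 infected
Step 6: +7 new -> 36 infected
Step 7: +4 new -> 40 infected
Step 8: +2 new -> 42 infected
Step 9: +2 new -> 44 infected
Step 10: +1 new -> 45 infected
Step 11: +0 new -> 45 infected

Answer: 11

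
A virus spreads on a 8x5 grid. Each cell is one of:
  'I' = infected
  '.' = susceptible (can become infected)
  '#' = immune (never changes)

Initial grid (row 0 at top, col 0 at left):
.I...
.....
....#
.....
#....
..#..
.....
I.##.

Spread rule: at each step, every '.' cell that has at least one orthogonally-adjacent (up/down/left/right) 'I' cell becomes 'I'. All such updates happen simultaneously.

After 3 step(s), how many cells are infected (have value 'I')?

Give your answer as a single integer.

Answer: 20

Derivation:
Step 0 (initial): 2 infected
Step 1: +5 new -> 7 infected
Step 2: +6 new -> 13 infected
Step 3: +7 new -> 20 infected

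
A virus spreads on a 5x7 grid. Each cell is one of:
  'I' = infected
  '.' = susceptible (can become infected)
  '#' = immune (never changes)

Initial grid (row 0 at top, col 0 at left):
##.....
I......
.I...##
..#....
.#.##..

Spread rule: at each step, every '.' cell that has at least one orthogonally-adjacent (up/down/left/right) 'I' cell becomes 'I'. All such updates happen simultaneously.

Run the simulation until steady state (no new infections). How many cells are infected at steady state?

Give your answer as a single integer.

Answer: 26

Derivation:
Step 0 (initial): 2 infected
Step 1: +4 new -> 6 infected
Step 2: +3 new -> 9 infected
Step 3: +5 new -> 14 infected
Step 4: +3 new -> 17 infected
Step 5: +3 new -> 20 infected
Step 6: +4 new -> 24 infected
Step 7: +2 new -> 26 infected
Step 8: +0 new -> 26 infected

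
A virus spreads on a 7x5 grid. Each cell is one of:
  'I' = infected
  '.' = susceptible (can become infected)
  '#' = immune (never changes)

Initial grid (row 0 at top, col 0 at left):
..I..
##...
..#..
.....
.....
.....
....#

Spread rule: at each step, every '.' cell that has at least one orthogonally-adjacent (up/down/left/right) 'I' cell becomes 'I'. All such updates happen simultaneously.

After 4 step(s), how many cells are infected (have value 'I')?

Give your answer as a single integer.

Answer: 11

Derivation:
Step 0 (initial): 1 infected
Step 1: +3 new -> 4 infected
Step 2: +3 new -> 7 infected
Step 3: +2 new -> 9 infected
Step 4: +2 new -> 11 infected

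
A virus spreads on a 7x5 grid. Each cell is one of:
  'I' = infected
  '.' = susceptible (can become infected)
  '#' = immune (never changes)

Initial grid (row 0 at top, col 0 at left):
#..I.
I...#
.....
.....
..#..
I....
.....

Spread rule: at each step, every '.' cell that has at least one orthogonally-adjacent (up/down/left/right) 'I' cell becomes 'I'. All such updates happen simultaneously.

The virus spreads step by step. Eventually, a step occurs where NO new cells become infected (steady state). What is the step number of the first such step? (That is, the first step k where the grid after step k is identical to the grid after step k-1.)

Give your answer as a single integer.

Answer: 6

Derivation:
Step 0 (initial): 3 infected
Step 1: +8 new -> 11 infected
Step 2: +8 new -> 19 infected
Step 3: +6 new -> 25 infected
Step 4: +5 new -> 30 infected
Step 5: +2 new -> 32 infected
Step 6: +0 new -> 32 infected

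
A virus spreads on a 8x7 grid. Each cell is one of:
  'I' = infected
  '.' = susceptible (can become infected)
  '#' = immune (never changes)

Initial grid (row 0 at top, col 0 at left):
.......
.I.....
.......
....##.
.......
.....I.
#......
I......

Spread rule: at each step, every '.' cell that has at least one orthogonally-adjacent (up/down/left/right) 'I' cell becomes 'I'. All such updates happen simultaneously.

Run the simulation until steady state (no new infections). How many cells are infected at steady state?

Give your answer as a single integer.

Answer: 53

Derivation:
Step 0 (initial): 3 infected
Step 1: +9 new -> 12 infected
Step 2: +14 new -> 26 infected
Step 3: +15 new -> 41 infected
Step 4: +8 new -> 49 infected
Step 5: +3 new -> 52 infected
Step 6: +1 new -> 53 infected
Step 7: +0 new -> 53 infected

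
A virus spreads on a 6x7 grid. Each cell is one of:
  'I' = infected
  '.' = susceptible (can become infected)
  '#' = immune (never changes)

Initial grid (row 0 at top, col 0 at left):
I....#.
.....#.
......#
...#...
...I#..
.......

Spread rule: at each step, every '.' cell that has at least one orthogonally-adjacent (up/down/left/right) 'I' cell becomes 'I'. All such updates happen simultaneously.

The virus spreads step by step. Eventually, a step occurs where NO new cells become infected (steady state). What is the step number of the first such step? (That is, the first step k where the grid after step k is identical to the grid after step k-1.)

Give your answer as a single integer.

Step 0 (initial): 2 infected
Step 1: +4 new -> 6 infected
Step 2: +7 new -> 13 infected
Step 3: +9 new -> 22 infected
Step 4: +6 new -> 28 infected
Step 5: +4 new -> 32 infected
Step 6: +3 new -> 35 infected
Step 7: +0 new -> 35 infected

Answer: 7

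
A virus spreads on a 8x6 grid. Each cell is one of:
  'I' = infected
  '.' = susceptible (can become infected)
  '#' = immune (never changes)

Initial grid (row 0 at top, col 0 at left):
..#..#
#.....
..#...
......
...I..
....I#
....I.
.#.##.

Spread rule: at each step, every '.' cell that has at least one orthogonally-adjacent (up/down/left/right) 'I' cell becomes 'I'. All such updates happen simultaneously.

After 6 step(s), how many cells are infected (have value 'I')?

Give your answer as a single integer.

Step 0 (initial): 3 infected
Step 1: +6 new -> 9 infected
Step 2: +8 new -> 17 infected
Step 3: +8 new -> 25 infected
Step 4: +8 new -> 33 infected
Step 5: +5 new -> 38 infected
Step 6: +1 new -> 39 infected

Answer: 39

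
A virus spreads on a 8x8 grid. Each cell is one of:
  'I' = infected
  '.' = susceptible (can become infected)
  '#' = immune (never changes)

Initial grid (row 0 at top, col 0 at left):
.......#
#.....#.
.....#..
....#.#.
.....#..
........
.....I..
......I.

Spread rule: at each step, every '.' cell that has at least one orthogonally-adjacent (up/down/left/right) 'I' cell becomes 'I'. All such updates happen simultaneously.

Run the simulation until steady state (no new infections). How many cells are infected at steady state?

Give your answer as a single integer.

Step 0 (initial): 2 infected
Step 1: +5 new -> 7 infected
Step 2: +5 new -> 12 infected
Step 3: +6 new -> 18 infected
Step 4: +5 new -> 23 infected
Step 5: +6 new -> 29 infected
Step 6: +6 new -> 35 infected
Step 7: +7 new -> 42 infected
Step 8: +5 new -> 47 infected
Step 9: +5 new -> 52 infected
Step 10: +2 new -> 54 infected
Step 11: +2 new -> 56 infected
Step 12: +0 new -> 56 infected

Answer: 56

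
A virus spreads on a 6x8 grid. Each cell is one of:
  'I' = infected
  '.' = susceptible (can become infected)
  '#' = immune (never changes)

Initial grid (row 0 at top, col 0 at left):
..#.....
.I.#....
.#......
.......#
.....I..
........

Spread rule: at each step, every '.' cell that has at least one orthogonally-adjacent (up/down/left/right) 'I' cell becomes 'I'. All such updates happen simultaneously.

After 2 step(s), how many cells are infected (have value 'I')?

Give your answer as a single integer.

Answer: 19

Derivation:
Step 0 (initial): 2 infected
Step 1: +7 new -> 9 infected
Step 2: +10 new -> 19 infected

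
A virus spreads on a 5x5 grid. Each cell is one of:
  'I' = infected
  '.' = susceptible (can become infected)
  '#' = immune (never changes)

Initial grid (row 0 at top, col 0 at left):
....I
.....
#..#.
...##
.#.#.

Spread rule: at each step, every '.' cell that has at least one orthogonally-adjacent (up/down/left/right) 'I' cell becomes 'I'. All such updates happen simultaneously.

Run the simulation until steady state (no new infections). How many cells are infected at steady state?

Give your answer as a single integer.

Step 0 (initial): 1 infected
Step 1: +2 new -> 3 infected
Step 2: +3 new -> 6 infected
Step 3: +2 new -> 8 infected
Step 4: +3 new -> 11 infected
Step 5: +3 new -> 14 infected
Step 6: +2 new -> 16 infected
Step 7: +1 new -> 17 infected
Step 8: +1 new -> 18 infected
Step 9: +0 new -> 18 infected

Answer: 18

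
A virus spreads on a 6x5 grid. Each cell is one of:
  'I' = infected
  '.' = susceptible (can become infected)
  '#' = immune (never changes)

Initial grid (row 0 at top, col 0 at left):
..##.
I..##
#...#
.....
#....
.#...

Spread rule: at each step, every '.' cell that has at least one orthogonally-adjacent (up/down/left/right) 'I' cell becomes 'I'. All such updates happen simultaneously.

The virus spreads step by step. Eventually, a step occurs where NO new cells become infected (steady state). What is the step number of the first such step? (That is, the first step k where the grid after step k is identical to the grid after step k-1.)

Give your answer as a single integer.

Step 0 (initial): 1 infected
Step 1: +2 new -> 3 infected
Step 2: +3 new -> 6 infected
Step 3: +2 new -> 8 infected
Step 4: +4 new -> 12 infected
Step 5: +2 new -> 14 infected
Step 6: +3 new -> 17 infected
Step 7: +2 new -> 19 infected
Step 8: +1 new -> 20 infected
Step 9: +0 new -> 20 infected

Answer: 9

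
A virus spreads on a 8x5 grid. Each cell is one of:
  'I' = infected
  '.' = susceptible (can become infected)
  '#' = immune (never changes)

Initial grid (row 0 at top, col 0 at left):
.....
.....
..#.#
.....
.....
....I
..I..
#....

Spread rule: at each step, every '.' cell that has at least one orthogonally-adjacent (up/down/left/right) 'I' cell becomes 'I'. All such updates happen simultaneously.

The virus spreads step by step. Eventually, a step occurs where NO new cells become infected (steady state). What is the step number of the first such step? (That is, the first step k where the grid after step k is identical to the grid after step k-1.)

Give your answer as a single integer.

Answer: 9

Derivation:
Step 0 (initial): 2 infected
Step 1: +7 new -> 9 infected
Step 2: +8 new -> 17 infected
Step 3: +4 new -> 21 infected
Step 4: +3 new -> 24 infected
Step 5: +3 new -> 27 infected
Step 6: +5 new -> 32 infected
Step 7: +4 new -> 36 infected
Step 8: +1 new -> 37 infected
Step 9: +0 new -> 37 infected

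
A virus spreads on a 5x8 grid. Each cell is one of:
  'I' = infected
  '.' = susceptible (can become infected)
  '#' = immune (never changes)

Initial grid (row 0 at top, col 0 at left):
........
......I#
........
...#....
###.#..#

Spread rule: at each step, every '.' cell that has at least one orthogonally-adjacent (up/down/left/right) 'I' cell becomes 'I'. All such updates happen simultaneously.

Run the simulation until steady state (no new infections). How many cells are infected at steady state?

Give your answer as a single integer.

Answer: 32

Derivation:
Step 0 (initial): 1 infected
Step 1: +3 new -> 4 infected
Step 2: +6 new -> 10 infected
Step 3: +6 new -> 16 infected
Step 4: +5 new -> 21 infected
Step 5: +3 new -> 24 infected
Step 6: +4 new -> 28 infected
Step 7: +3 new -> 31 infected
Step 8: +1 new -> 32 infected
Step 9: +0 new -> 32 infected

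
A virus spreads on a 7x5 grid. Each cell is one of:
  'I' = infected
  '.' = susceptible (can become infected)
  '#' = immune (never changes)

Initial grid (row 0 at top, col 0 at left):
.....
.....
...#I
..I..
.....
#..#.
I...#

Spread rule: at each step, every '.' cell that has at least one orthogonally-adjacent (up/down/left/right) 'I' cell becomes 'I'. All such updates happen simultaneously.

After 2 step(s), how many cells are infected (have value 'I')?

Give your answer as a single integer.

Answer: 21

Derivation:
Step 0 (initial): 3 infected
Step 1: +7 new -> 10 infected
Step 2: +11 new -> 21 infected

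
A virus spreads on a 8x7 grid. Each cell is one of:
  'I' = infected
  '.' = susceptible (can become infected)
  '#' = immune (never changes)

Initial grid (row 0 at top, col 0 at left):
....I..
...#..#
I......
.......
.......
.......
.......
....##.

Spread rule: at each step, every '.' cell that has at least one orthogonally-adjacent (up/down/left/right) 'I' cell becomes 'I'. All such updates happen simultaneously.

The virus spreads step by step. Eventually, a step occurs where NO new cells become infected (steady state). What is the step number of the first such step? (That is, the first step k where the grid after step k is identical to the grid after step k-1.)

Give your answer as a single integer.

Answer: 10

Derivation:
Step 0 (initial): 2 infected
Step 1: +6 new -> 8 infected
Step 2: +9 new -> 17 infected
Step 3: +8 new -> 25 infected
Step 4: +7 new -> 32 infected
Step 5: +7 new -> 39 infected
Step 6: +6 new -> 45 infected
Step 7: +4 new -> 49 infected
Step 8: +2 new -> 51 infected
Step 9: +1 new -> 52 infected
Step 10: +0 new -> 52 infected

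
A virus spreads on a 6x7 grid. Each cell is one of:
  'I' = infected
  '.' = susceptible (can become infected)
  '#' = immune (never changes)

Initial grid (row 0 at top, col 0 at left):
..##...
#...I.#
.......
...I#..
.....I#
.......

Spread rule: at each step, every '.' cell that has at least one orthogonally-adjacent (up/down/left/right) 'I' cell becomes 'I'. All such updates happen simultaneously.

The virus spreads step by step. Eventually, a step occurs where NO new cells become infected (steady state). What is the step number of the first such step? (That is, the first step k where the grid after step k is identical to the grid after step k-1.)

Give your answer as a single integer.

Answer: 6

Derivation:
Step 0 (initial): 3 infected
Step 1: +10 new -> 13 infected
Step 2: +10 new -> 23 infected
Step 3: +7 new -> 30 infected
Step 4: +4 new -> 34 infected
Step 5: +2 new -> 36 infected
Step 6: +0 new -> 36 infected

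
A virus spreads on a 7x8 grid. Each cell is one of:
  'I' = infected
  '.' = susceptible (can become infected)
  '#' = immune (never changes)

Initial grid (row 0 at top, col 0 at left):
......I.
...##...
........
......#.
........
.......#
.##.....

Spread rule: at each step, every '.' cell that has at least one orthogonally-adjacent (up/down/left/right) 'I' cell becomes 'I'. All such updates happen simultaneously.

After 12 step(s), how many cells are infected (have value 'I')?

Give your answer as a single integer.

Step 0 (initial): 1 infected
Step 1: +3 new -> 4 infected
Step 2: +4 new -> 8 infected
Step 3: +3 new -> 11 infected
Step 4: +4 new -> 15 infected
Step 5: +6 new -> 21 infected
Step 6: +7 new -> 28 infected
Step 7: +7 new -> 35 infected
Step 8: +6 new -> 41 infected
Step 9: +5 new -> 46 infected
Step 10: +2 new -> 48 infected
Step 11: +1 new -> 49 infected
Step 12: +1 new -> 50 infected

Answer: 50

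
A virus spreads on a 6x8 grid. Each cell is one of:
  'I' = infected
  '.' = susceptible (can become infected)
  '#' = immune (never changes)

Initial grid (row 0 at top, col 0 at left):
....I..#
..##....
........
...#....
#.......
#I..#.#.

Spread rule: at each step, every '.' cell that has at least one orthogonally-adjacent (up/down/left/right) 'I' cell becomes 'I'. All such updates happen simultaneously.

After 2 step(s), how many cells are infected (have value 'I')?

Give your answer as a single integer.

Step 0 (initial): 2 infected
Step 1: +5 new -> 7 infected
Step 2: +7 new -> 14 infected

Answer: 14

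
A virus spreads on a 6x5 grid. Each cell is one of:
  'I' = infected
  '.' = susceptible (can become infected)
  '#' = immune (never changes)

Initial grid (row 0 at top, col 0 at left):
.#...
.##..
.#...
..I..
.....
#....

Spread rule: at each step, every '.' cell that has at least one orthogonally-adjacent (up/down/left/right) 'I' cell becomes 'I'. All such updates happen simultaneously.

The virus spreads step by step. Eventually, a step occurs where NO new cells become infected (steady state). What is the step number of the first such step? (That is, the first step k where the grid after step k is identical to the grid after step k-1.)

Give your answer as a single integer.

Step 0 (initial): 1 infected
Step 1: +4 new -> 5 infected
Step 2: +6 new -> 11 infected
Step 3: +7 new -> 18 infected
Step 4: +4 new -> 22 infected
Step 5: +3 new -> 25 infected
Step 6: +0 new -> 25 infected

Answer: 6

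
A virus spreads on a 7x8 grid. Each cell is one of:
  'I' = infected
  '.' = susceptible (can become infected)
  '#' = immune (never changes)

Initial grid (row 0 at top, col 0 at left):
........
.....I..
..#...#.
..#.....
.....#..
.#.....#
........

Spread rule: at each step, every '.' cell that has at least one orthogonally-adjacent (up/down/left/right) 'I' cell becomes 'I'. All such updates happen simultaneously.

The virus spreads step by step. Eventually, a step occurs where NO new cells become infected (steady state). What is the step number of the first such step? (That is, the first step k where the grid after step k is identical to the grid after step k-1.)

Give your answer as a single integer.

Answer: 11

Derivation:
Step 0 (initial): 1 infected
Step 1: +4 new -> 5 infected
Step 2: +6 new -> 11 infected
Step 3: +7 new -> 18 infected
Step 4: +6 new -> 24 infected
Step 5: +7 new -> 31 infected
Step 6: +8 new -> 39 infected
Step 7: +6 new -> 45 infected
Step 8: +2 new -> 47 infected
Step 9: +2 new -> 49 infected
Step 10: +1 new -> 50 infected
Step 11: +0 new -> 50 infected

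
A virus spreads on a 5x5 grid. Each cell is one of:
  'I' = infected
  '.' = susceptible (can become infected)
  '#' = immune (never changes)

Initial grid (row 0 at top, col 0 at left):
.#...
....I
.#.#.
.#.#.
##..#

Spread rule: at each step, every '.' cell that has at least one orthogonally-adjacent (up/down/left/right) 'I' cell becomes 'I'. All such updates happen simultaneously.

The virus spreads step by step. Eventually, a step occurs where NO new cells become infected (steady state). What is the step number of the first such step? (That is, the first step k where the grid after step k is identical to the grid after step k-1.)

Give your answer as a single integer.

Step 0 (initial): 1 infected
Step 1: +3 new -> 4 infected
Step 2: +3 new -> 7 infected
Step 3: +3 new -> 10 infected
Step 4: +2 new -> 12 infected
Step 5: +3 new -> 15 infected
Step 6: +2 new -> 17 infected
Step 7: +0 new -> 17 infected

Answer: 7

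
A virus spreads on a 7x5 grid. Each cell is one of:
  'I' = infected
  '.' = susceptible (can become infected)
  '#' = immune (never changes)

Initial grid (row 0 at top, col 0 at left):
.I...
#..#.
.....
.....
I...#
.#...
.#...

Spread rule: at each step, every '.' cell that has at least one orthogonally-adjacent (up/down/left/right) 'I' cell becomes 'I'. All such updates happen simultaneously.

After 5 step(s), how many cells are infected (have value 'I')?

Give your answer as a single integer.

Answer: 29

Derivation:
Step 0 (initial): 2 infected
Step 1: +6 new -> 8 infected
Step 2: +7 new -> 15 infected
Step 3: +5 new -> 20 infected
Step 4: +5 new -> 25 infected
Step 5: +4 new -> 29 infected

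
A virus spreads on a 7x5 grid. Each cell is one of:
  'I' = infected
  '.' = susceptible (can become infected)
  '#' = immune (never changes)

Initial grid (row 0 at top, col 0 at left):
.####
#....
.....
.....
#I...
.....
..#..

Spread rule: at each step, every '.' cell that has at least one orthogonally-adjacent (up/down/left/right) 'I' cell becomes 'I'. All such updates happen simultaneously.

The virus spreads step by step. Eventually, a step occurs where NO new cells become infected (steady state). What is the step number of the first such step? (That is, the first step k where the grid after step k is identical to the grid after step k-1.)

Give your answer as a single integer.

Step 0 (initial): 1 infected
Step 1: +3 new -> 4 infected
Step 2: +7 new -> 11 infected
Step 3: +7 new -> 18 infected
Step 4: +5 new -> 23 infected
Step 5: +3 new -> 26 infected
Step 6: +1 new -> 27 infected
Step 7: +0 new -> 27 infected

Answer: 7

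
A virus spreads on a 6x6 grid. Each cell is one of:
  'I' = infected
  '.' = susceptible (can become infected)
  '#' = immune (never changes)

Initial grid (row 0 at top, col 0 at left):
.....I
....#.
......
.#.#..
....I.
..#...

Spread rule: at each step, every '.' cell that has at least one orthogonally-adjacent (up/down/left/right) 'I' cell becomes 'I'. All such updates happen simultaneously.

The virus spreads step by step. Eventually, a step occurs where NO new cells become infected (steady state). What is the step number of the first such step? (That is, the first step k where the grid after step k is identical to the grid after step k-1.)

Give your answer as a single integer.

Step 0 (initial): 2 infected
Step 1: +6 new -> 8 infected
Step 2: +7 new -> 15 infected
Step 3: +5 new -> 20 infected
Step 4: +5 new -> 25 infected
Step 5: +5 new -> 30 infected
Step 6: +2 new -> 32 infected
Step 7: +0 new -> 32 infected

Answer: 7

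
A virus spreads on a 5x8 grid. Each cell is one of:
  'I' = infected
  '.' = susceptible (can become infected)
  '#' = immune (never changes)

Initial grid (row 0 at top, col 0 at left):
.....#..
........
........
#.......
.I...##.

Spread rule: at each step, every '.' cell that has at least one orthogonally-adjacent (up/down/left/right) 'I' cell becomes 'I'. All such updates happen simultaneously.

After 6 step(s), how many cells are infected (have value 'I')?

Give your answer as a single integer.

Answer: 26

Derivation:
Step 0 (initial): 1 infected
Step 1: +3 new -> 4 infected
Step 2: +3 new -> 7 infected
Step 3: +5 new -> 12 infected
Step 4: +5 new -> 17 infected
Step 5: +5 new -> 22 infected
Step 6: +4 new -> 26 infected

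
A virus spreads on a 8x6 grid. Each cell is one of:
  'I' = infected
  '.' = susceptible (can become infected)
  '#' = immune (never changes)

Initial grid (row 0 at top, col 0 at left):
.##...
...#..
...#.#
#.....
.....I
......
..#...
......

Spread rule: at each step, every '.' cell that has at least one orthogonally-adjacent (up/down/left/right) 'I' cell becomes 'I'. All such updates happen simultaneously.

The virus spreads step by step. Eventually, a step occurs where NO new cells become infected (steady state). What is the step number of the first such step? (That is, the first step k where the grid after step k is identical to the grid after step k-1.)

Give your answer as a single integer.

Answer: 10

Derivation:
Step 0 (initial): 1 infected
Step 1: +3 new -> 4 infected
Step 2: +4 new -> 8 infected
Step 3: +6 new -> 14 infected
Step 4: +6 new -> 20 infected
Step 5: +7 new -> 27 infected
Step 6: +7 new -> 34 infected
Step 7: +4 new -> 38 infected
Step 8: +2 new -> 40 infected
Step 9: +1 new -> 41 infected
Step 10: +0 new -> 41 infected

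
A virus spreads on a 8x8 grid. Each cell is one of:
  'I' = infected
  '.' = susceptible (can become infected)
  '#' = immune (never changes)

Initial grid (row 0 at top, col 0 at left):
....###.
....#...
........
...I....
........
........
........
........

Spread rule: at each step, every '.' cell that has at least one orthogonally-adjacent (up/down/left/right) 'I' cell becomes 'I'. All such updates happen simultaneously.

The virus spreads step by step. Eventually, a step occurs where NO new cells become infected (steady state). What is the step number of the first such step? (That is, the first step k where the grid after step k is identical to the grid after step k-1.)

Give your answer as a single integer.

Step 0 (initial): 1 infected
Step 1: +4 new -> 5 infected
Step 2: +8 new -> 13 infected
Step 3: +11 new -> 24 infected
Step 4: +13 new -> 37 infected
Step 5: +11 new -> 48 infected
Step 6: +7 new -> 55 infected
Step 7: +4 new -> 59 infected
Step 8: +1 new -> 60 infected
Step 9: +0 new -> 60 infected

Answer: 9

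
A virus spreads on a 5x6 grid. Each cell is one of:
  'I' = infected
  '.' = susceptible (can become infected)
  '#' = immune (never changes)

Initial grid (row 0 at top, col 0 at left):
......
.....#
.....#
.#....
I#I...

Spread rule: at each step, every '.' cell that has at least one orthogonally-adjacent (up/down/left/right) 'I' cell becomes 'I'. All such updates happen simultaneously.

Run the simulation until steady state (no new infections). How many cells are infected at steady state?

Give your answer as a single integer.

Step 0 (initial): 2 infected
Step 1: +3 new -> 5 infected
Step 2: +4 new -> 9 infected
Step 3: +6 new -> 15 infected
Step 4: +6 new -> 21 infected
Step 5: +3 new -> 24 infected
Step 6: +1 new -> 25 infected
Step 7: +1 new -> 26 infected
Step 8: +0 new -> 26 infected

Answer: 26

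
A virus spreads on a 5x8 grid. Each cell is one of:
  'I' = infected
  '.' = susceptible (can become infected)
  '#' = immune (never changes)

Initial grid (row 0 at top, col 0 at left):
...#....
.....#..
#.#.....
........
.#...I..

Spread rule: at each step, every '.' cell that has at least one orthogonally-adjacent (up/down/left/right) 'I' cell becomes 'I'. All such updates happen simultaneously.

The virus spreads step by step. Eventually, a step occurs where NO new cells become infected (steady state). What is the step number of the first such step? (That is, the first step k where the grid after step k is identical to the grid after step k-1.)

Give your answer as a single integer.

Answer: 10

Derivation:
Step 0 (initial): 1 infected
Step 1: +3 new -> 4 infected
Step 2: +5 new -> 9 infected
Step 3: +5 new -> 14 infected
Step 4: +5 new -> 19 infected
Step 5: +5 new -> 24 infected
Step 6: +5 new -> 29 infected
Step 7: +3 new -> 32 infected
Step 8: +2 new -> 34 infected
Step 9: +1 new -> 35 infected
Step 10: +0 new -> 35 infected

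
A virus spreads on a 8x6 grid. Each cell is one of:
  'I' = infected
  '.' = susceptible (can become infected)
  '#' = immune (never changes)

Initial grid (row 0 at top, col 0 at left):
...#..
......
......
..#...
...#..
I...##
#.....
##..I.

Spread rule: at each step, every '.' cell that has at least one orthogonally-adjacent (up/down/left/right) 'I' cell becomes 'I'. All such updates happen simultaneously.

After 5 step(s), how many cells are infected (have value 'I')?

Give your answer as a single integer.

Step 0 (initial): 2 infected
Step 1: +5 new -> 7 infected
Step 2: +7 new -> 14 infected
Step 3: +5 new -> 19 infected
Step 4: +2 new -> 21 infected
Step 5: +3 new -> 24 infected

Answer: 24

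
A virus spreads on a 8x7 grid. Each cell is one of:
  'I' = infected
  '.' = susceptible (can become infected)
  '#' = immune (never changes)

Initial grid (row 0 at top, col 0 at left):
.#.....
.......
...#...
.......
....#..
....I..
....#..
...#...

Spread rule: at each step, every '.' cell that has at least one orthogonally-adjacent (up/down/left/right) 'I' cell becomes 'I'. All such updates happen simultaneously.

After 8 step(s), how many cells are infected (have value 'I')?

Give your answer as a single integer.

Answer: 50

Derivation:
Step 0 (initial): 1 infected
Step 1: +2 new -> 3 infected
Step 2: +6 new -> 9 infected
Step 3: +8 new -> 17 infected
Step 4: +10 new -> 27 infected
Step 5: +8 new -> 35 infected
Step 6: +7 new -> 42 infected
Step 7: +6 new -> 48 infected
Step 8: +2 new -> 50 infected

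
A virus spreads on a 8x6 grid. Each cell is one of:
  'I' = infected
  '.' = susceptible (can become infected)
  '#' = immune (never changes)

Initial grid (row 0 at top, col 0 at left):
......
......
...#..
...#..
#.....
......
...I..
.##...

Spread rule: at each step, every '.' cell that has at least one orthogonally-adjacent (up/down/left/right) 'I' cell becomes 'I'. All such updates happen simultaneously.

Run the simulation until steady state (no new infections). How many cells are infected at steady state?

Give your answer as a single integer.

Answer: 43

Derivation:
Step 0 (initial): 1 infected
Step 1: +4 new -> 5 infected
Step 2: +6 new -> 11 infected
Step 3: +6 new -> 17 infected
Step 4: +6 new -> 23 infected
Step 5: +4 new -> 27 infected
Step 6: +5 new -> 32 infected
Step 7: +6 new -> 38 infected
Step 8: +4 new -> 42 infected
Step 9: +1 new -> 43 infected
Step 10: +0 new -> 43 infected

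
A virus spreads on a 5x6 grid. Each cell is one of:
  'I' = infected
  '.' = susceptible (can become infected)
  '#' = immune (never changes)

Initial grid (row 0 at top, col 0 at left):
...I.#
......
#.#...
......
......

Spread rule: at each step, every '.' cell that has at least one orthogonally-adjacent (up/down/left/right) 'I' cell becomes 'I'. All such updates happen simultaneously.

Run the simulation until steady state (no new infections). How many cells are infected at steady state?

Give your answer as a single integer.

Step 0 (initial): 1 infected
Step 1: +3 new -> 4 infected
Step 2: +4 new -> 8 infected
Step 3: +5 new -> 13 infected
Step 4: +6 new -> 19 infected
Step 5: +4 new -> 23 infected
Step 6: +3 new -> 26 infected
Step 7: +1 new -> 27 infected
Step 8: +0 new -> 27 infected

Answer: 27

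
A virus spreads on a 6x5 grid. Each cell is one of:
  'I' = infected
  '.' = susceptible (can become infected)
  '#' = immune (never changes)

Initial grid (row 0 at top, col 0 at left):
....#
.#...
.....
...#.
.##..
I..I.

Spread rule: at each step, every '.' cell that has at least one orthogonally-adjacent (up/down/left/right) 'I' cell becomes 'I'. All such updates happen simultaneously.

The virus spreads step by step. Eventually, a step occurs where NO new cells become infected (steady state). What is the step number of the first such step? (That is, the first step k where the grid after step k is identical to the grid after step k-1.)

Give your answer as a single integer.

Step 0 (initial): 2 infected
Step 1: +5 new -> 7 infected
Step 2: +2 new -> 9 infected
Step 3: +3 new -> 12 infected
Step 4: +4 new -> 16 infected
Step 5: +4 new -> 20 infected
Step 6: +3 new -> 23 infected
Step 7: +2 new -> 25 infected
Step 8: +0 new -> 25 infected

Answer: 8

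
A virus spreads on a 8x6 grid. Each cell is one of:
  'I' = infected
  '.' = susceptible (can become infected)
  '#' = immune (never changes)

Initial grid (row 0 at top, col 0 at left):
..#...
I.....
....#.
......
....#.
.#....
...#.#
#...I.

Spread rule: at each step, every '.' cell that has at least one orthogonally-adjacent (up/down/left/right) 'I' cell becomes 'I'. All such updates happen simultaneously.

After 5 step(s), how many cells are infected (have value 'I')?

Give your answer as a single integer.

Step 0 (initial): 2 infected
Step 1: +6 new -> 8 infected
Step 2: +6 new -> 14 infected
Step 3: +8 new -> 22 infected
Step 4: +10 new -> 32 infected
Step 5: +6 new -> 38 infected

Answer: 38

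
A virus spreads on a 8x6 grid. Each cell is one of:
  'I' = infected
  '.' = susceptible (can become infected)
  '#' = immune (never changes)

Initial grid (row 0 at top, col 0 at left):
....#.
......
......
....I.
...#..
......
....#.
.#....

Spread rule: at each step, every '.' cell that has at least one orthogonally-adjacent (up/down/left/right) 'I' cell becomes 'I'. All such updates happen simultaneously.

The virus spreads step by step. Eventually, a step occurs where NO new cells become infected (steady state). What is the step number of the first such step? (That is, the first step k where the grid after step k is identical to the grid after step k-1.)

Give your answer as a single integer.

Answer: 9

Derivation:
Step 0 (initial): 1 infected
Step 1: +4 new -> 5 infected
Step 2: +6 new -> 11 infected
Step 3: +7 new -> 18 infected
Step 4: +9 new -> 27 infected
Step 5: +8 new -> 35 infected
Step 6: +6 new -> 41 infected
Step 7: +2 new -> 43 infected
Step 8: +1 new -> 44 infected
Step 9: +0 new -> 44 infected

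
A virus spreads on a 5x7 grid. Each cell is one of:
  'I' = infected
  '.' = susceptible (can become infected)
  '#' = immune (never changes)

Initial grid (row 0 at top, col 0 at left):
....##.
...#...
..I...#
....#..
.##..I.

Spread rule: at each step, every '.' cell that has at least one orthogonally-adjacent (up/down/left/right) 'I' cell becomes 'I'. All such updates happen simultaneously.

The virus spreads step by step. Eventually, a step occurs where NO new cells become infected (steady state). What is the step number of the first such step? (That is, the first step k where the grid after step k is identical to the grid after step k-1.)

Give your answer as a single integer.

Answer: 6

Derivation:
Step 0 (initial): 2 infected
Step 1: +7 new -> 9 infected
Step 2: +9 new -> 18 infected
Step 3: +6 new -> 24 infected
Step 4: +3 new -> 27 infected
Step 5: +1 new -> 28 infected
Step 6: +0 new -> 28 infected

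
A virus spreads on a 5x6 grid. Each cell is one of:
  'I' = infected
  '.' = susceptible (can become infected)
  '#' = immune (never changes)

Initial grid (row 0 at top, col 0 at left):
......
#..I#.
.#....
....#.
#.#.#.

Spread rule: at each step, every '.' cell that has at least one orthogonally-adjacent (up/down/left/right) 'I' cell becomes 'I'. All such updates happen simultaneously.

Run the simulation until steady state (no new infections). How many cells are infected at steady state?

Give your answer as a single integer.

Step 0 (initial): 1 infected
Step 1: +3 new -> 4 infected
Step 2: +6 new -> 10 infected
Step 3: +5 new -> 15 infected
Step 4: +4 new -> 19 infected
Step 5: +3 new -> 22 infected
Step 6: +1 new -> 23 infected
Step 7: +0 new -> 23 infected

Answer: 23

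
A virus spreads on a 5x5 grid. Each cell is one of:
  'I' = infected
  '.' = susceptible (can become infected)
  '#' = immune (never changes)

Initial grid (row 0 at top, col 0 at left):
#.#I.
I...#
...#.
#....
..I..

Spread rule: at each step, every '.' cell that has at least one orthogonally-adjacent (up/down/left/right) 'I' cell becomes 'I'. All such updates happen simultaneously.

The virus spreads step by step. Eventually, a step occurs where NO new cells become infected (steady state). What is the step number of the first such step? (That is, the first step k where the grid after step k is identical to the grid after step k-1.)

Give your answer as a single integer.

Step 0 (initial): 3 infected
Step 1: +7 new -> 10 infected
Step 2: +8 new -> 18 infected
Step 3: +1 new -> 19 infected
Step 4: +1 new -> 20 infected
Step 5: +0 new -> 20 infected

Answer: 5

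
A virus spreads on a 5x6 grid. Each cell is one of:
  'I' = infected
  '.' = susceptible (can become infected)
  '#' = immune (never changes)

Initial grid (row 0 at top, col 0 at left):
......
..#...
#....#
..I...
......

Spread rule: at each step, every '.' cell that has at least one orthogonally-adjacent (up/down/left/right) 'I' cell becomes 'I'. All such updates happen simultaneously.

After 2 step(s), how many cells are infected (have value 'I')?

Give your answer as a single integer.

Answer: 11

Derivation:
Step 0 (initial): 1 infected
Step 1: +4 new -> 5 infected
Step 2: +6 new -> 11 infected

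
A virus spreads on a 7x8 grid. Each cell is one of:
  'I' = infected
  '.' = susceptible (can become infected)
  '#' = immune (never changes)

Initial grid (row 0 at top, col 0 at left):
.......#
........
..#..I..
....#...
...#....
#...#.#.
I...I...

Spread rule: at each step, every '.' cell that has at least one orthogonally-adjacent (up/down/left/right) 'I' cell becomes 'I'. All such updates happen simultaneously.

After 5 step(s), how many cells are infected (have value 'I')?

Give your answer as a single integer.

Step 0 (initial): 3 infected
Step 1: +7 new -> 10 infected
Step 2: +12 new -> 22 infected
Step 3: +11 new -> 33 infected
Step 4: +8 new -> 41 infected
Step 5: +4 new -> 45 infected

Answer: 45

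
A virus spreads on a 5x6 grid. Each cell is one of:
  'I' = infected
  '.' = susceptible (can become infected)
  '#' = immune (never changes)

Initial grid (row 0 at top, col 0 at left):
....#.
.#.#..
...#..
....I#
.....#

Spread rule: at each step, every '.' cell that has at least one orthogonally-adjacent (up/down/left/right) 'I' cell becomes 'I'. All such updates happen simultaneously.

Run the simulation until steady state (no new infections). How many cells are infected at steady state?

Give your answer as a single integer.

Step 0 (initial): 1 infected
Step 1: +3 new -> 4 infected
Step 2: +4 new -> 8 infected
Step 3: +4 new -> 12 infected
Step 4: +5 new -> 17 infected
Step 5: +3 new -> 20 infected
Step 6: +3 new -> 23 infected
Step 7: +1 new -> 24 infected
Step 8: +0 new -> 24 infected

Answer: 24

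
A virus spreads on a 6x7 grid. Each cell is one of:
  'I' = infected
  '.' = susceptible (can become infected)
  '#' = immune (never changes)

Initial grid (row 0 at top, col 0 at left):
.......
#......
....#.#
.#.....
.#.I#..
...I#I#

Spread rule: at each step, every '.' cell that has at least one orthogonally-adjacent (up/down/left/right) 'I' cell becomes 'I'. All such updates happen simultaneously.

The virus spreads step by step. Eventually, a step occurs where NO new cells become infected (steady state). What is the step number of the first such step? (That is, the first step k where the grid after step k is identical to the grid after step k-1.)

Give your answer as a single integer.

Answer: 8

Derivation:
Step 0 (initial): 3 infected
Step 1: +4 new -> 7 infected
Step 2: +6 new -> 13 infected
Step 3: +5 new -> 18 infected
Step 4: +6 new -> 24 infected
Step 5: +7 new -> 31 infected
Step 6: +2 new -> 33 infected
Step 7: +1 new -> 34 infected
Step 8: +0 new -> 34 infected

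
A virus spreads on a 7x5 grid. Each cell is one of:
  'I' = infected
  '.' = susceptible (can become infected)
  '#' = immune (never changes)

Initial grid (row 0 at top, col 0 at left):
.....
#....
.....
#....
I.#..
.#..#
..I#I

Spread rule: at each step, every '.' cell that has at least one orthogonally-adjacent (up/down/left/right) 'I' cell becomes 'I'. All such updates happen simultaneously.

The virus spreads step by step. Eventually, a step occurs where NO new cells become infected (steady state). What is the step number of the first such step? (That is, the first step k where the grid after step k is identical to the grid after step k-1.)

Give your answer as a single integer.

Answer: 9

Derivation:
Step 0 (initial): 3 infected
Step 1: +4 new -> 7 infected
Step 2: +3 new -> 10 infected
Step 3: +3 new -> 13 infected
Step 4: +5 new -> 18 infected
Step 5: +4 new -> 22 infected
Step 6: +4 new -> 26 infected
Step 7: +2 new -> 28 infected
Step 8: +1 new -> 29 infected
Step 9: +0 new -> 29 infected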